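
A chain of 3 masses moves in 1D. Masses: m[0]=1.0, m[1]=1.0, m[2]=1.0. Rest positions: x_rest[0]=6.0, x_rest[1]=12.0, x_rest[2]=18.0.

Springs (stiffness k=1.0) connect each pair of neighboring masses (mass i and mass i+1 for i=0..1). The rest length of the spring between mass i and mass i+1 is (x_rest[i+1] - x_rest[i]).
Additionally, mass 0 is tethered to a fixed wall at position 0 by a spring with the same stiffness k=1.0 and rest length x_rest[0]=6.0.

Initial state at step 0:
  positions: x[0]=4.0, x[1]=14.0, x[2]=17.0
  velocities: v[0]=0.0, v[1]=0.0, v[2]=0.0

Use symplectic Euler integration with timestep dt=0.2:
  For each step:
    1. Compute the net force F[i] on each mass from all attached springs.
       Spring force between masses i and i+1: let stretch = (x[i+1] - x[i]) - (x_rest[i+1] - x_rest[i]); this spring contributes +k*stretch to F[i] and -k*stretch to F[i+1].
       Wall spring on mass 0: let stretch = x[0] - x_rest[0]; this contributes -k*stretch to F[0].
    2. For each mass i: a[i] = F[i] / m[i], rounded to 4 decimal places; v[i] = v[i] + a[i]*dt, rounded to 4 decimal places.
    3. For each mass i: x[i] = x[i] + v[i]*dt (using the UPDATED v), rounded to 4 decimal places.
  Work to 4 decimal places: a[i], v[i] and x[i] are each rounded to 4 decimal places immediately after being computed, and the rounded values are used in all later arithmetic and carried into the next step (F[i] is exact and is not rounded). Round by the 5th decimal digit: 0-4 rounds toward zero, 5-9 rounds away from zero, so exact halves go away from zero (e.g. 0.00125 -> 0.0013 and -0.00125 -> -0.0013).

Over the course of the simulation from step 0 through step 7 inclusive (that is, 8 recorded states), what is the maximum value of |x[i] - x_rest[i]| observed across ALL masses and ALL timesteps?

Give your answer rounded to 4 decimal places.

Answer: 2.1134

Derivation:
Step 0: x=[4.0000 14.0000 17.0000] v=[0.0000 0.0000 0.0000]
Step 1: x=[4.2400 13.7200 17.1200] v=[1.2000 -1.4000 0.6000]
Step 2: x=[4.6896 13.1968 17.3440] v=[2.2480 -2.6160 1.1200]
Step 3: x=[5.2919 12.4992 17.6421] v=[3.0115 -3.4880 1.4906]
Step 4: x=[5.9708 11.7190 17.9745] v=[3.3946 -3.9009 1.6620]
Step 5: x=[6.6408 10.9591 18.2967] v=[3.3501 -3.7994 1.6109]
Step 6: x=[7.2179 10.3200 18.5654] v=[2.8856 -3.1955 1.3434]
Step 7: x=[7.6304 9.8866 18.7443] v=[2.0624 -2.1668 0.8943]
Max displacement = 2.1134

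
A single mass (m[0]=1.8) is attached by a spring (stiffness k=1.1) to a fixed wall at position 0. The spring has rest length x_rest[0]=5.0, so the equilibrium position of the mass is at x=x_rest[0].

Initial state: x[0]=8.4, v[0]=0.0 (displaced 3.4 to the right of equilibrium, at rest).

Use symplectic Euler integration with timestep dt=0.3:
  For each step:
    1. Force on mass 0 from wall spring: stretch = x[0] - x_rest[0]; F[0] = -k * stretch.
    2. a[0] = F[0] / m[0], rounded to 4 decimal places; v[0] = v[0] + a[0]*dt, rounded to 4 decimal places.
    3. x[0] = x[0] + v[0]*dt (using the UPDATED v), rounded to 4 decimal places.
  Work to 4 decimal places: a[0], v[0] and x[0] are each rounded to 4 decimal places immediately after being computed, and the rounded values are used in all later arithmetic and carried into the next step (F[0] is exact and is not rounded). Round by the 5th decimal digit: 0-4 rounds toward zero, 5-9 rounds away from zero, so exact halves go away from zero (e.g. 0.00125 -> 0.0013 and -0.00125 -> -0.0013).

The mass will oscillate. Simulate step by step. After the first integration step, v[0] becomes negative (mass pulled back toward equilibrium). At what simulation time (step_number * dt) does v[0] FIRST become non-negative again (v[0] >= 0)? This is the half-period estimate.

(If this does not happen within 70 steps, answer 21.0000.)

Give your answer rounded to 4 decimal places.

Answer: 4.2000

Derivation:
Step 0: x=[8.4000] v=[0.0000]
Step 1: x=[8.2130] v=[-0.6233]
Step 2: x=[7.8493] v=[-1.2124]
Step 3: x=[7.3289] v=[-1.7348]
Step 4: x=[6.6804] v=[-2.1618]
Step 5: x=[5.9394] v=[-2.4699]
Step 6: x=[5.1468] v=[-2.6421]
Step 7: x=[4.3461] v=[-2.6690]
Step 8: x=[3.5814] v=[-2.5491]
Step 9: x=[2.8947] v=[-2.2890]
Step 10: x=[2.3238] v=[-1.9030]
Step 11: x=[1.9001] v=[-1.4124]
Step 12: x=[1.6469] v=[-0.8441]
Step 13: x=[1.5781] v=[-0.2294]
Step 14: x=[1.6975] v=[0.3980]
First v>=0 after going negative at step 14, time=4.2000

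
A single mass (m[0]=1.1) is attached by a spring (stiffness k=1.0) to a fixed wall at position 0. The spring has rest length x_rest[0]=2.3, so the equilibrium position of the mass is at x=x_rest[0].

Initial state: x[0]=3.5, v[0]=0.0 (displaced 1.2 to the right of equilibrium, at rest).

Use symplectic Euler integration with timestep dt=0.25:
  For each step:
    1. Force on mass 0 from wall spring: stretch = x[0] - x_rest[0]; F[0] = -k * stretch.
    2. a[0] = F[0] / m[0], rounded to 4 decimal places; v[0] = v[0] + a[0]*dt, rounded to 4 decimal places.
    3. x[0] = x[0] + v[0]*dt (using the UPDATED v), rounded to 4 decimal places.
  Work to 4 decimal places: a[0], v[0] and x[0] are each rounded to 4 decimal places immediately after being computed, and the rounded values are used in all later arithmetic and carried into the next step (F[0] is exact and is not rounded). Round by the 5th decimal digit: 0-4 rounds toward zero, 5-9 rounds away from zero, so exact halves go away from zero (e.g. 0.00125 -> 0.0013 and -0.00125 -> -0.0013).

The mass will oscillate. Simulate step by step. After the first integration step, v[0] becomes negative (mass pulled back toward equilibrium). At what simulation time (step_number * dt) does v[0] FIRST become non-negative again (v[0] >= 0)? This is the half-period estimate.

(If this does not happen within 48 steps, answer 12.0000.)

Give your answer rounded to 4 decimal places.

Answer: 3.5000

Derivation:
Step 0: x=[3.5000] v=[0.0000]
Step 1: x=[3.4318] v=[-0.2727]
Step 2: x=[3.2993] v=[-0.5299]
Step 3: x=[3.1101] v=[-0.7570]
Step 4: x=[2.8748] v=[-0.9411]
Step 5: x=[2.6069] v=[-1.0717]
Step 6: x=[2.3215] v=[-1.1415]
Step 7: x=[2.0349] v=[-1.1464]
Step 8: x=[1.7634] v=[-1.0862]
Step 9: x=[1.5223] v=[-0.9643]
Step 10: x=[1.3254] v=[-0.7876]
Step 11: x=[1.1839] v=[-0.5661]
Step 12: x=[1.1058] v=[-0.3125]
Step 13: x=[1.0955] v=[-0.0411]
Step 14: x=[1.1537] v=[0.2327]
First v>=0 after going negative at step 14, time=3.5000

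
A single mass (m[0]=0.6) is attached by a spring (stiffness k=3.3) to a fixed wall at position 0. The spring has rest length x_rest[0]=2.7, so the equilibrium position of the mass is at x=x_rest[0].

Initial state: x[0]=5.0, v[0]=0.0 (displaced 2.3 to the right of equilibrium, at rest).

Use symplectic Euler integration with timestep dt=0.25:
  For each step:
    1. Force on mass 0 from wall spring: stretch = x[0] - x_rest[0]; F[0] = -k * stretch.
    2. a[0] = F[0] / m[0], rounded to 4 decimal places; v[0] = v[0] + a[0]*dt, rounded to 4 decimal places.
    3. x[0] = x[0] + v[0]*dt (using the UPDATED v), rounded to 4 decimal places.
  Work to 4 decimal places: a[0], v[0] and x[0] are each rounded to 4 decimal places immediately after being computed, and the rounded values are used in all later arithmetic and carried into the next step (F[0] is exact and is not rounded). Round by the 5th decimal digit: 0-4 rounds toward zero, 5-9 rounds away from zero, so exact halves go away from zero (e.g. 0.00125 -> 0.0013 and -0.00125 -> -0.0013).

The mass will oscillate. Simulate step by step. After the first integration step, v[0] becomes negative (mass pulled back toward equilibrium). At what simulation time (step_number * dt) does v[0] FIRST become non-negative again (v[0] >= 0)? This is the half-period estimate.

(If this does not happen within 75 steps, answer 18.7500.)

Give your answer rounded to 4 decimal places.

Answer: 1.5000

Derivation:
Step 0: x=[5.0000] v=[0.0000]
Step 1: x=[4.2094] v=[-3.1625]
Step 2: x=[2.8999] v=[-5.2379]
Step 3: x=[1.5217] v=[-5.5128]
Step 4: x=[0.5486] v=[-3.8926]
Step 5: x=[0.3150] v=[-0.9344]
Step 6: x=[0.9013] v=[2.3450]
First v>=0 after going negative at step 6, time=1.5000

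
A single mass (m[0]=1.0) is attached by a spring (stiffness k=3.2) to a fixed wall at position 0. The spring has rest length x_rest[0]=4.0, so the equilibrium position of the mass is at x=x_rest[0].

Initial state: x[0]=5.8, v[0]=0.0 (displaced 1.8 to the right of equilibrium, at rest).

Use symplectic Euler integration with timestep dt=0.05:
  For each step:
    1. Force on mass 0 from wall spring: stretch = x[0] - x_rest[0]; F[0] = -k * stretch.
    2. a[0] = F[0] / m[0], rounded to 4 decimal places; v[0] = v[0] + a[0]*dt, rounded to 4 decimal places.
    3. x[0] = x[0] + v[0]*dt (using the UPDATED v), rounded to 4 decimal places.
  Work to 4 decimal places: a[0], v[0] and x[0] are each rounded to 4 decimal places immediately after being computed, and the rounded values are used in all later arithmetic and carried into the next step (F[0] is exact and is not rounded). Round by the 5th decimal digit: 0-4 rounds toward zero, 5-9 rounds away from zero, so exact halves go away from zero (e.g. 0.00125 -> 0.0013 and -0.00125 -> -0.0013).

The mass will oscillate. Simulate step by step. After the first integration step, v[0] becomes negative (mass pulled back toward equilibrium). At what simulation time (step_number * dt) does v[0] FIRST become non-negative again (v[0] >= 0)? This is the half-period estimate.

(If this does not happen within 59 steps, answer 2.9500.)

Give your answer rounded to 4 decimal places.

Step 0: x=[5.8000] v=[0.0000]
Step 1: x=[5.7856] v=[-0.2880]
Step 2: x=[5.7569] v=[-0.5737]
Step 3: x=[5.7142] v=[-0.8548]
Step 4: x=[5.6577] v=[-1.1291]
Step 5: x=[5.5880] v=[-1.3943]
Step 6: x=[5.5056] v=[-1.6484]
Step 7: x=[5.4111] v=[-1.8893]
Step 8: x=[5.3053] v=[-2.1151]
Step 9: x=[5.1891] v=[-2.3240]
Step 10: x=[5.0634] v=[-2.5143]
Step 11: x=[4.9292] v=[-2.6844]
Step 12: x=[4.7875] v=[-2.8331]
Step 13: x=[4.6395] v=[-2.9591]
Step 14: x=[4.4864] v=[-3.0614]
Step 15: x=[4.3294] v=[-3.1392]
Step 16: x=[4.1698] v=[-3.1919]
Step 17: x=[4.0088] v=[-3.2191]
Step 18: x=[3.8478] v=[-3.2205]
Step 19: x=[3.6880] v=[-3.1962]
Step 20: x=[3.5307] v=[-3.1463]
Step 21: x=[3.3771] v=[-3.0712]
Step 22: x=[3.2285] v=[-2.9715]
Step 23: x=[3.0861] v=[-2.8481]
Step 24: x=[2.9510] v=[-2.7019]
Step 25: x=[2.8243] v=[-2.5341]
Step 26: x=[2.7070] v=[-2.3460]
Step 27: x=[2.6000] v=[-2.1391]
Step 28: x=[2.5042] v=[-1.9151]
Step 29: x=[2.4204] v=[-1.6758]
Step 30: x=[2.3492] v=[-1.4231]
Step 31: x=[2.2913] v=[-1.1590]
Step 32: x=[2.2470] v=[-0.8856]
Step 33: x=[2.2167] v=[-0.6051]
Step 34: x=[2.2007] v=[-0.3198]
Step 35: x=[2.1991] v=[-0.0319]
Step 36: x=[2.2119] v=[0.2562]
First v>=0 after going negative at step 36, time=1.8000

Answer: 1.8000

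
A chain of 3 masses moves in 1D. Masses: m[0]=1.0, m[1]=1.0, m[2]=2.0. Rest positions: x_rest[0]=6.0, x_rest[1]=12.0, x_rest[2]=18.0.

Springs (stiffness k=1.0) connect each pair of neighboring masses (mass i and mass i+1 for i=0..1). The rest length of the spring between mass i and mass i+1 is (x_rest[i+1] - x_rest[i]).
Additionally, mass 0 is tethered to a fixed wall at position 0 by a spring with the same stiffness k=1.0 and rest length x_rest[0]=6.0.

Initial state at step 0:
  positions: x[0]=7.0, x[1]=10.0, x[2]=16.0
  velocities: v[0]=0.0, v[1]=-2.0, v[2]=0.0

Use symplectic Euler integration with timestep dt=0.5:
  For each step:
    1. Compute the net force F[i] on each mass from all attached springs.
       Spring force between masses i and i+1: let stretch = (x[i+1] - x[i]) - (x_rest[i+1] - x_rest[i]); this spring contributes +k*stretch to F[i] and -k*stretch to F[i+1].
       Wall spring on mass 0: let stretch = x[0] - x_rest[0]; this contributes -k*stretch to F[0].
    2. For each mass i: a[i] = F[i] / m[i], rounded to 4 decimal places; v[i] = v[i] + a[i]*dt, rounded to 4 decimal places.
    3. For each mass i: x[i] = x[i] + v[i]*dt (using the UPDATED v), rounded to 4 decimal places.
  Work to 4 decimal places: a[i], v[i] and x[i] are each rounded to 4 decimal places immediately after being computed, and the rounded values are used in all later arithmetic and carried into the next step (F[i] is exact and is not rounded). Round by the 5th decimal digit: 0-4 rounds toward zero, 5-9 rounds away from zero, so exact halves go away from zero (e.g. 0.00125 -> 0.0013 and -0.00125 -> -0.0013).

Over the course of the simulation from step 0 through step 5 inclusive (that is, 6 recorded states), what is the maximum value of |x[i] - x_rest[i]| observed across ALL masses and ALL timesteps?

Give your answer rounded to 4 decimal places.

Answer: 3.0215

Derivation:
Step 0: x=[7.0000 10.0000 16.0000] v=[0.0000 -2.0000 0.0000]
Step 1: x=[6.0000 9.7500 16.0000] v=[-2.0000 -0.5000 0.0000]
Step 2: x=[4.4375 10.1250 15.9688] v=[-3.1250 0.7500 -0.0625]
Step 3: x=[3.1875 10.5391 15.9571] v=[-2.5000 0.8282 -0.0235]
Step 4: x=[2.9785 10.4698 16.0181] v=[-0.4180 -0.1386 0.1220]
Step 5: x=[3.8977 9.9148 16.1356] v=[1.8384 -1.1101 0.2350]
Max displacement = 3.0215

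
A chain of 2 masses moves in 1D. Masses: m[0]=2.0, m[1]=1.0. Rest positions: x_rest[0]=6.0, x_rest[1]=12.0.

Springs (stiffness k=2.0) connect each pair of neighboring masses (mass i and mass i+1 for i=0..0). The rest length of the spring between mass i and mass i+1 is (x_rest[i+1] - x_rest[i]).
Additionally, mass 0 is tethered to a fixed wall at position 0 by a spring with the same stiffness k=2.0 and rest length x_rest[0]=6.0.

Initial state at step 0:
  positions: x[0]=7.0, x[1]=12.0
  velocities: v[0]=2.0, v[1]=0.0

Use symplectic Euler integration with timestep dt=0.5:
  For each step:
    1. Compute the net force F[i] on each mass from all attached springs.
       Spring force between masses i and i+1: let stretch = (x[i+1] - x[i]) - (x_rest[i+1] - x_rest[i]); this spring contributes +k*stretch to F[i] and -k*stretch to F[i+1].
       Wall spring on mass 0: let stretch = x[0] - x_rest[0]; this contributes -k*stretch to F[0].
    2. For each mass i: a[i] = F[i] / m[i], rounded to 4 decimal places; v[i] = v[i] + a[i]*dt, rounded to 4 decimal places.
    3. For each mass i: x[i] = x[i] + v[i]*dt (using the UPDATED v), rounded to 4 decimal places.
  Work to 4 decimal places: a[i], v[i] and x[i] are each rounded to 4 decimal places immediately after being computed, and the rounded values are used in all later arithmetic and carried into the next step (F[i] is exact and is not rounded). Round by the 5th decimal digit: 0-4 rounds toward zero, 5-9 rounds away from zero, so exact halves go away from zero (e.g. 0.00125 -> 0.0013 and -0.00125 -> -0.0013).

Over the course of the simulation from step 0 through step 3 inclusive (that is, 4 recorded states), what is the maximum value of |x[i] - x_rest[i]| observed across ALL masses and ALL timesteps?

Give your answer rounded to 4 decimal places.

Step 0: x=[7.0000 12.0000] v=[2.0000 0.0000]
Step 1: x=[7.5000 12.5000] v=[1.0000 1.0000]
Step 2: x=[7.3750 13.5000] v=[-0.2500 2.0000]
Step 3: x=[6.9375 14.4375] v=[-0.8750 1.8750]
Max displacement = 2.4375

Answer: 2.4375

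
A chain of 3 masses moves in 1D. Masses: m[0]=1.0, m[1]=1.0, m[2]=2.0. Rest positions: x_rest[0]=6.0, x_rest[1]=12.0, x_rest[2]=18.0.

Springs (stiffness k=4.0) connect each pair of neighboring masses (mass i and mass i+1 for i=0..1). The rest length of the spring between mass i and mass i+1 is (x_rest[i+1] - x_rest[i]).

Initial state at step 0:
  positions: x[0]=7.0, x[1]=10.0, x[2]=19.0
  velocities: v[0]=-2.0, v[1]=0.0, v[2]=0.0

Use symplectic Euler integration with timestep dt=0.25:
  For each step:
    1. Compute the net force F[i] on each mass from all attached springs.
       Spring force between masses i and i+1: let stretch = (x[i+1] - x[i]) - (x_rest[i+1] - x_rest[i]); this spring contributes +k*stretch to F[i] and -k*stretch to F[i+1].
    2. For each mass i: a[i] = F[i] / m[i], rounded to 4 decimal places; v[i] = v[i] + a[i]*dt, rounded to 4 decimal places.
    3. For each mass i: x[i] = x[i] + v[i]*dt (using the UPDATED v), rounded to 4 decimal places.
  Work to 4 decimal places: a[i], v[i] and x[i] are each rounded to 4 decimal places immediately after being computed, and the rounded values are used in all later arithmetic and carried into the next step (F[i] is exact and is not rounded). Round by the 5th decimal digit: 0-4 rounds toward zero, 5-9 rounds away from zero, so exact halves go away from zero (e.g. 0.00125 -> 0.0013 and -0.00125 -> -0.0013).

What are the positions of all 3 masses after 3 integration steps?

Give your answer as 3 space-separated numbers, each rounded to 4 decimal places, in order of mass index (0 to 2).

Answer: 3.8516 14.1524 17.7481

Derivation:
Step 0: x=[7.0000 10.0000 19.0000] v=[-2.0000 0.0000 0.0000]
Step 1: x=[5.7500 11.5000 18.6250] v=[-5.0000 6.0000 -1.5000]
Step 2: x=[4.4375 13.3438 18.1094] v=[-5.2500 7.3750 -2.0625]
Step 3: x=[3.8516 14.1524 17.7481] v=[-2.3437 3.2343 -1.4453]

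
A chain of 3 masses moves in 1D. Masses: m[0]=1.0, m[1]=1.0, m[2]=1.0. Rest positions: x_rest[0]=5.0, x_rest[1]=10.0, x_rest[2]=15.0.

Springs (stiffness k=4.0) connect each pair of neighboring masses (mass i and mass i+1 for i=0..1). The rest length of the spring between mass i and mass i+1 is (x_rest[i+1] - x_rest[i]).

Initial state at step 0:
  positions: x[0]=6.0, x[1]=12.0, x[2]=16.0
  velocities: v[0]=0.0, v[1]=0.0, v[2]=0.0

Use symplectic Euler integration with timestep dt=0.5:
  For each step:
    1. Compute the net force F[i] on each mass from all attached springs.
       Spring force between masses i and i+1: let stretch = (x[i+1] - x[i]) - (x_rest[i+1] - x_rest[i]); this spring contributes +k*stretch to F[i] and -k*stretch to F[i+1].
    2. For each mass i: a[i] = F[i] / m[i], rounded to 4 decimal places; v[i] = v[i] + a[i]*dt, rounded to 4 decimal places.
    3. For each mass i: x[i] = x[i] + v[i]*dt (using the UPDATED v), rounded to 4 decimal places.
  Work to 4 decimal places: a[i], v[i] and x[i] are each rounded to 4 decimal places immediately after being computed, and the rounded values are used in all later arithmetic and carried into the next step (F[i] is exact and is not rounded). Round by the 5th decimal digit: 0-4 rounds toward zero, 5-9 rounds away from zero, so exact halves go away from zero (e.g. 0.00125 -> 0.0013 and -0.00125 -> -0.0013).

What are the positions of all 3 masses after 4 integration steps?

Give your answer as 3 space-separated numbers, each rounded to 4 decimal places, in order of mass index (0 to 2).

Step 0: x=[6.0000 12.0000 16.0000] v=[0.0000 0.0000 0.0000]
Step 1: x=[7.0000 10.0000 17.0000] v=[2.0000 -4.0000 2.0000]
Step 2: x=[6.0000 12.0000 16.0000] v=[-2.0000 4.0000 -2.0000]
Step 3: x=[6.0000 12.0000 16.0000] v=[0.0000 0.0000 0.0000]
Step 4: x=[7.0000 10.0000 17.0000] v=[2.0000 -4.0000 2.0000]

Answer: 7.0000 10.0000 17.0000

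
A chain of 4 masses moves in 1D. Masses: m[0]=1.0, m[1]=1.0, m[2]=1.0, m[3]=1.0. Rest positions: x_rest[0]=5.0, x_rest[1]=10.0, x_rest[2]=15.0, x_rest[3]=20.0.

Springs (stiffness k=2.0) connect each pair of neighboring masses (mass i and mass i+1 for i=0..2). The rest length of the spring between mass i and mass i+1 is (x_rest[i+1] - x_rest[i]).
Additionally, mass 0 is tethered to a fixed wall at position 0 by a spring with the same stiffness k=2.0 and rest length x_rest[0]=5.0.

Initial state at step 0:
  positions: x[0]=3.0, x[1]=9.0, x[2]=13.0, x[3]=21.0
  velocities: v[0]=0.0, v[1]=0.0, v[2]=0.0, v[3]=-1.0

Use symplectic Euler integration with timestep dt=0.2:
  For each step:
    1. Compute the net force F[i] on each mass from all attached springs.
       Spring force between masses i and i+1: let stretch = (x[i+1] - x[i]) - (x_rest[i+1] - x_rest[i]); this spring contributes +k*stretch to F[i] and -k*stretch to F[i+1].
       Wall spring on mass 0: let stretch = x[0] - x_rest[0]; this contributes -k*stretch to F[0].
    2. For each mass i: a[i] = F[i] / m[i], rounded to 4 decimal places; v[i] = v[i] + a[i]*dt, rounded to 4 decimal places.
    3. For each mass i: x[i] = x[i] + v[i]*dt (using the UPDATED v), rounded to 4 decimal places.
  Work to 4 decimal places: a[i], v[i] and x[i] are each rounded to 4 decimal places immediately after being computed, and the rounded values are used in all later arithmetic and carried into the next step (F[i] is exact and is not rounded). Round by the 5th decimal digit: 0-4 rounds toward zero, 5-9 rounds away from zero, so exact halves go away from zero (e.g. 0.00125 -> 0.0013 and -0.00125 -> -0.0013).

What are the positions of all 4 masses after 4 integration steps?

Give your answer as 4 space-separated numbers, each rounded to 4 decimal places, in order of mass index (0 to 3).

Step 0: x=[3.0000 9.0000 13.0000 21.0000] v=[0.0000 0.0000 0.0000 -1.0000]
Step 1: x=[3.2400 8.8400 13.3200 20.5600] v=[1.2000 -0.8000 1.6000 -2.2000]
Step 2: x=[3.6688 8.5904 13.8608 19.9408] v=[2.1440 -1.2480 2.7040 -3.0960]
Step 3: x=[4.1978 8.3687 14.4664 19.2352] v=[2.6451 -1.1085 3.0278 -3.5280]
Step 4: x=[4.7247 8.3011 14.9656 18.5481] v=[2.6343 -0.3378 2.4962 -3.4355]

Answer: 4.7247 8.3011 14.9656 18.5481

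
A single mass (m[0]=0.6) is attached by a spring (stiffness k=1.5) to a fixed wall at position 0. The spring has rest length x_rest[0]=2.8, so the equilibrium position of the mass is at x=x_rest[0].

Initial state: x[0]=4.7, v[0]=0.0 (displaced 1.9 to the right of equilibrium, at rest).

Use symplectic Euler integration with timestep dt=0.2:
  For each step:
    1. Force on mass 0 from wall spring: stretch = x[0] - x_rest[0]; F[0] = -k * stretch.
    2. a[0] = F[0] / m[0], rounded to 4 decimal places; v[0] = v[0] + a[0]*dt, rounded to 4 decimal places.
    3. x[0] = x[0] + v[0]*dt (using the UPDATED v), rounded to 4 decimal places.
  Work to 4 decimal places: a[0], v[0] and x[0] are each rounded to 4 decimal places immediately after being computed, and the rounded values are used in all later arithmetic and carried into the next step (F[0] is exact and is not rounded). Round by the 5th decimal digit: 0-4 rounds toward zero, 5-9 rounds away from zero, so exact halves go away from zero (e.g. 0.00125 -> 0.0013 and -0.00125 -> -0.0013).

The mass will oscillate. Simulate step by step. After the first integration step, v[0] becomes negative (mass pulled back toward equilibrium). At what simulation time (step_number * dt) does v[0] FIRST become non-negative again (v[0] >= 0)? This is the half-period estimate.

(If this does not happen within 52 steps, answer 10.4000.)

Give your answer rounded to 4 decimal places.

Step 0: x=[4.7000] v=[0.0000]
Step 1: x=[4.5100] v=[-0.9500]
Step 2: x=[4.1490] v=[-1.8050]
Step 3: x=[3.6531] v=[-2.4795]
Step 4: x=[3.0719] v=[-2.9061]
Step 5: x=[2.4635] v=[-3.0421]
Step 6: x=[1.8887] v=[-2.8738]
Step 7: x=[1.4051] v=[-2.4181]
Step 8: x=[1.0610] v=[-1.7206]
Step 9: x=[0.8908] v=[-0.8511]
Step 10: x=[0.9115] v=[0.1035]
First v>=0 after going negative at step 10, time=2.0000

Answer: 2.0000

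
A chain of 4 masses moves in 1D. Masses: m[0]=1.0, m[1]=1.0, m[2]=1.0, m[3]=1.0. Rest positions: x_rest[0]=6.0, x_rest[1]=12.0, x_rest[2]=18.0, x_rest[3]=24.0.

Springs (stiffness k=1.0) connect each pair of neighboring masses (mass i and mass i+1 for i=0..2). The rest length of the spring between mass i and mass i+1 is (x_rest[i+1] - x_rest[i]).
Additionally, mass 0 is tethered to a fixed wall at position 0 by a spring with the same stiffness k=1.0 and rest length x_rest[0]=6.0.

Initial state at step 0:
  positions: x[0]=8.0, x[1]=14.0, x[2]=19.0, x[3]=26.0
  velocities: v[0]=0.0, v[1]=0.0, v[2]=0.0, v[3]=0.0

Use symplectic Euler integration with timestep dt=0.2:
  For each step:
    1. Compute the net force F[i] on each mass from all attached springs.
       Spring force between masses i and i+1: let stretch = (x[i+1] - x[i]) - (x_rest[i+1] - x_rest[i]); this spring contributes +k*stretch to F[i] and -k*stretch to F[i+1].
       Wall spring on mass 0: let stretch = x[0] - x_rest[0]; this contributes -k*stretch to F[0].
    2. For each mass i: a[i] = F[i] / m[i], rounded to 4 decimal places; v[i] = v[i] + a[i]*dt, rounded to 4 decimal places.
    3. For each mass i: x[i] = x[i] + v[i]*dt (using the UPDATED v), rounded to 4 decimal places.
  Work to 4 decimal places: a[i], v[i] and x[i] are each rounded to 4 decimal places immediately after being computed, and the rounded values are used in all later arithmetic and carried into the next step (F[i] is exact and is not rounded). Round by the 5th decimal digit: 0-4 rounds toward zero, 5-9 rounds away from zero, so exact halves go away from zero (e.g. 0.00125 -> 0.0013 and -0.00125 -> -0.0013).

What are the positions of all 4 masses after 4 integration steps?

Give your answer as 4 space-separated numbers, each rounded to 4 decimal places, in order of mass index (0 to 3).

Answer: 7.2702 13.6450 19.6635 25.6680

Derivation:
Step 0: x=[8.0000 14.0000 19.0000 26.0000] v=[0.0000 0.0000 0.0000 0.0000]
Step 1: x=[7.9200 13.9600 19.0800 25.9600] v=[-0.4000 -0.2000 0.4000 -0.2000]
Step 2: x=[7.7648 13.8832 19.2304 25.8848] v=[-0.7760 -0.3840 0.7520 -0.3760]
Step 3: x=[7.5437 13.7756 19.4331 25.7834] v=[-1.1053 -0.5382 1.0134 -0.5069]
Step 4: x=[7.2702 13.6450 19.6635 25.6680] v=[-1.3677 -0.6531 1.1520 -0.5770]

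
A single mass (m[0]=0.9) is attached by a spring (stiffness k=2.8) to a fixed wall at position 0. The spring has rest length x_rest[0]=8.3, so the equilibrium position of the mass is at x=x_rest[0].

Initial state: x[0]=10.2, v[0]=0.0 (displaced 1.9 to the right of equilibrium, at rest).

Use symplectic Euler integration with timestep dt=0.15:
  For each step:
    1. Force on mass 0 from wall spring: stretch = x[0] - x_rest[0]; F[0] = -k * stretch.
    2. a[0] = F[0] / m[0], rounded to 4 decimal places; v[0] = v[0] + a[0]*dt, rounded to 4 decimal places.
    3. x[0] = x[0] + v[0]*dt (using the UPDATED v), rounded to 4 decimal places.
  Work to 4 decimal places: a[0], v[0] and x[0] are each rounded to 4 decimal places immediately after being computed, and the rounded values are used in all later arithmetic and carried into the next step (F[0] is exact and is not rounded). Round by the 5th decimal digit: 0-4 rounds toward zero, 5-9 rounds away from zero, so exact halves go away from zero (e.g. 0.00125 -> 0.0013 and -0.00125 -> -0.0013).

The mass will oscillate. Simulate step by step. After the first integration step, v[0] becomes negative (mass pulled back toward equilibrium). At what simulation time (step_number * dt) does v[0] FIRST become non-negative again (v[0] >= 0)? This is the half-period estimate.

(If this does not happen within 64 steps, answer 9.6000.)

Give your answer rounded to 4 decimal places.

Step 0: x=[10.2000] v=[0.0000]
Step 1: x=[10.0670] v=[-0.8867]
Step 2: x=[9.8103] v=[-1.7113]
Step 3: x=[9.4479] v=[-2.4161]
Step 4: x=[9.0051] v=[-2.9518]
Step 5: x=[8.5130] v=[-3.2808]
Step 6: x=[8.0060] v=[-3.3802]
Step 7: x=[7.5196] v=[-3.2430]
Step 8: x=[7.0878] v=[-2.8788]
Step 9: x=[6.7408] v=[-2.3131]
Step 10: x=[6.5030] v=[-1.5855]
Step 11: x=[6.3910] v=[-0.7469]
Step 12: x=[6.4126] v=[0.1440]
First v>=0 after going negative at step 12, time=1.8000

Answer: 1.8000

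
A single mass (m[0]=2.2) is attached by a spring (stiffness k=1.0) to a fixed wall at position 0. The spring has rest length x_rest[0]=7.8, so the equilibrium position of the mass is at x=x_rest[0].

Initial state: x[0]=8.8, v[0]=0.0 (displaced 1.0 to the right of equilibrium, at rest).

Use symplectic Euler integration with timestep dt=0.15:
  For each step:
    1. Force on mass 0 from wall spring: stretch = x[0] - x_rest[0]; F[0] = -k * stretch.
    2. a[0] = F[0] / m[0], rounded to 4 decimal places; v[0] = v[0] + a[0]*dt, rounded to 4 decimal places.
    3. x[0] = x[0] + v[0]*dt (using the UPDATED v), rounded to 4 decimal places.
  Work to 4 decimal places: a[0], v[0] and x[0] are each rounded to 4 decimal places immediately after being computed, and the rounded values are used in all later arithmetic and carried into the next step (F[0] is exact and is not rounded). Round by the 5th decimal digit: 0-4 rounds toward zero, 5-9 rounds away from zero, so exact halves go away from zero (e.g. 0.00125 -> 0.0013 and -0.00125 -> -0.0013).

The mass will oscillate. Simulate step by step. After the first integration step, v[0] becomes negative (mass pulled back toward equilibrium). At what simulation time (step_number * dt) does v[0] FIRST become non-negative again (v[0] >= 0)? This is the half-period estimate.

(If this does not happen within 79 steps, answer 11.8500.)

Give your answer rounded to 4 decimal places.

Step 0: x=[8.8000] v=[0.0000]
Step 1: x=[8.7898] v=[-0.0682]
Step 2: x=[8.7694] v=[-0.1357]
Step 3: x=[8.7391] v=[-0.2018]
Step 4: x=[8.6992] v=[-0.2658]
Step 5: x=[8.6501] v=[-0.3271]
Step 6: x=[8.5923] v=[-0.3851]
Step 7: x=[8.5264] v=[-0.4391]
Step 8: x=[8.4531] v=[-0.4886]
Step 9: x=[8.3731] v=[-0.5331]
Step 10: x=[8.2873] v=[-0.5722]
Step 11: x=[8.1965] v=[-0.6054]
Step 12: x=[8.1016] v=[-0.6324]
Step 13: x=[8.0037] v=[-0.6530]
Step 14: x=[7.9037] v=[-0.6669]
Step 15: x=[7.8026] v=[-0.6740]
Step 16: x=[7.7015] v=[-0.6742]
Step 17: x=[7.6014] v=[-0.6675]
Step 18: x=[7.5033] v=[-0.6540]
Step 19: x=[7.4082] v=[-0.6338]
Step 20: x=[7.3171] v=[-0.6071]
Step 21: x=[7.2310] v=[-0.5742]
Step 22: x=[7.1507] v=[-0.5354]
Step 23: x=[7.0770] v=[-0.4911]
Step 24: x=[7.0107] v=[-0.4418]
Step 25: x=[6.9525] v=[-0.3880]
Step 26: x=[6.9030] v=[-0.3302]
Step 27: x=[6.8627] v=[-0.2690]
Step 28: x=[6.8319] v=[-0.2051]
Step 29: x=[6.8110] v=[-0.1391]
Step 30: x=[6.8002] v=[-0.0717]
Step 31: x=[6.7997] v=[-0.0035]
Step 32: x=[6.8094] v=[0.0647]
First v>=0 after going negative at step 32, time=4.8000

Answer: 4.8000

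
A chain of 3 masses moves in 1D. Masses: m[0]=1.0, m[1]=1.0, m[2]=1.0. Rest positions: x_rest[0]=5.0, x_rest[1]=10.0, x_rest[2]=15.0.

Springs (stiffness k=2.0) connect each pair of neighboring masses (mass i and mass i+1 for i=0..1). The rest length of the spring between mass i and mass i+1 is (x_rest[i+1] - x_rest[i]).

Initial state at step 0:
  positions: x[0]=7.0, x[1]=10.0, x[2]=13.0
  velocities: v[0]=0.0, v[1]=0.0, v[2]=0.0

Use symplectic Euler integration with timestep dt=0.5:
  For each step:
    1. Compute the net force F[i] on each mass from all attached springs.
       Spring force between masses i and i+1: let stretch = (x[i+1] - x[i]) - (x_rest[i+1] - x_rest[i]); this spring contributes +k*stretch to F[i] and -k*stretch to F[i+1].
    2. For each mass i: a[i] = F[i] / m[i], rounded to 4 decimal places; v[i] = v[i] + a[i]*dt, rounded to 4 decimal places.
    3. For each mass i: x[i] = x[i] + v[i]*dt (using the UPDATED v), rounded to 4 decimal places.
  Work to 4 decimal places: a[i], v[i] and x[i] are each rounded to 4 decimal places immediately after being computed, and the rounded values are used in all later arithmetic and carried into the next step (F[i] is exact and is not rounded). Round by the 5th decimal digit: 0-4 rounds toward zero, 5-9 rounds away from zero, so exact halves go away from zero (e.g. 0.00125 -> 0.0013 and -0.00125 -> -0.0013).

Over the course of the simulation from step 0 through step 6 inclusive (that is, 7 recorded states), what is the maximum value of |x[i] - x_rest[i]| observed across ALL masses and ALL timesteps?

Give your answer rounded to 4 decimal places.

Step 0: x=[7.0000 10.0000 13.0000] v=[0.0000 0.0000 0.0000]
Step 1: x=[6.0000 10.0000 14.0000] v=[-2.0000 0.0000 2.0000]
Step 2: x=[4.5000 10.0000 15.5000] v=[-3.0000 0.0000 3.0000]
Step 3: x=[3.2500 10.0000 16.7500] v=[-2.5000 0.0000 2.5000]
Step 4: x=[2.8750 10.0000 17.1250] v=[-0.7500 0.0000 0.7500]
Step 5: x=[3.5625 10.0000 16.4375] v=[1.3750 0.0000 -1.3750]
Step 6: x=[4.9688 10.0000 15.0313] v=[2.8125 0.0000 -2.8125]
Max displacement = 2.1250

Answer: 2.1250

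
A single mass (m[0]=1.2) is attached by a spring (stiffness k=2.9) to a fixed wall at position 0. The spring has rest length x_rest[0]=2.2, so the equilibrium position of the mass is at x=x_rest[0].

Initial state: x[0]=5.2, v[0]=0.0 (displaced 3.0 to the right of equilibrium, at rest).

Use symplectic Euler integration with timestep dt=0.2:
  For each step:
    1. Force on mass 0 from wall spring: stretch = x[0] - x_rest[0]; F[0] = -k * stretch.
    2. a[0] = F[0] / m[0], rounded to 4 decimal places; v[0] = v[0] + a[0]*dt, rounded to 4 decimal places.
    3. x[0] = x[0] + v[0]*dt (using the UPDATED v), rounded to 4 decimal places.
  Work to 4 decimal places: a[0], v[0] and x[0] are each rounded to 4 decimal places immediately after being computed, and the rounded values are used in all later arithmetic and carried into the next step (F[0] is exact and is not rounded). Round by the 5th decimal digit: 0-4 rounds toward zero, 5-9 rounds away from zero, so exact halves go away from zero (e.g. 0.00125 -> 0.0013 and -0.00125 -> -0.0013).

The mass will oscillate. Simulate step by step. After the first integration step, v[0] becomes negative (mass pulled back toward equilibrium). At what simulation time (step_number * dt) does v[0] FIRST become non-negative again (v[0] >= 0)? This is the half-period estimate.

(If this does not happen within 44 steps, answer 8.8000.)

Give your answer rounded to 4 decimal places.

Answer: 2.2000

Derivation:
Step 0: x=[5.2000] v=[0.0000]
Step 1: x=[4.9100] v=[-1.4500]
Step 2: x=[4.3580] v=[-2.7598]
Step 3: x=[3.5974] v=[-3.8028]
Step 4: x=[2.7018] v=[-4.4782]
Step 5: x=[1.7577] v=[-4.7207]
Step 6: x=[0.8563] v=[-4.5069]
Step 7: x=[0.0848] v=[-3.8574]
Step 8: x=[-0.4822] v=[-2.8351]
Step 9: x=[-0.7899] v=[-1.5387]
Step 10: x=[-0.8086] v=[-0.0936]
Step 11: x=[-0.5365] v=[1.3606]
First v>=0 after going negative at step 11, time=2.2000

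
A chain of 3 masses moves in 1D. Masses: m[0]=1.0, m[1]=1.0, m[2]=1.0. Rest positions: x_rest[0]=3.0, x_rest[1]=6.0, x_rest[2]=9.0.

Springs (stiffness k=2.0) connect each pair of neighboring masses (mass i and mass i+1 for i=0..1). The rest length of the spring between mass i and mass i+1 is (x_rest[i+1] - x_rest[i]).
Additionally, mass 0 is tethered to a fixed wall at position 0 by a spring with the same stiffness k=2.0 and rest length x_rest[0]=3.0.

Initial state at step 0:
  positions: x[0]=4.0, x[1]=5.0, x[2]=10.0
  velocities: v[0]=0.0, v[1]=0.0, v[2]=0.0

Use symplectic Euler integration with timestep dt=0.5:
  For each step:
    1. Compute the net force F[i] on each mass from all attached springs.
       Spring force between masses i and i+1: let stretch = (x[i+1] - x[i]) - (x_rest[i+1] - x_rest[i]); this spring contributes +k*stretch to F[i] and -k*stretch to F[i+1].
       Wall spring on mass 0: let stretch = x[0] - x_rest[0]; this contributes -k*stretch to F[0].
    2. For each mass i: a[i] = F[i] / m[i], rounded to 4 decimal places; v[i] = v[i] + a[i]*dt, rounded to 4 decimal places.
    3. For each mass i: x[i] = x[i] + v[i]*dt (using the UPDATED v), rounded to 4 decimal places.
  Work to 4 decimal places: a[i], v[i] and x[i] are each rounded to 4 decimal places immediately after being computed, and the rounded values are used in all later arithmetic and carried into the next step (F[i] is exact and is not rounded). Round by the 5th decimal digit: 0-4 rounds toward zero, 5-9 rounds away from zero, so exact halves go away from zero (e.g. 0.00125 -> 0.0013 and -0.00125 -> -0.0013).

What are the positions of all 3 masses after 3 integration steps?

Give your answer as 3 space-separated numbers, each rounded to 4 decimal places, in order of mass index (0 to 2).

Answer: 3.3750 6.0000 9.1250

Derivation:
Step 0: x=[4.0000 5.0000 10.0000] v=[0.0000 0.0000 0.0000]
Step 1: x=[2.5000 7.0000 9.0000] v=[-3.0000 4.0000 -2.0000]
Step 2: x=[2.0000 7.7500 8.5000] v=[-1.0000 1.5000 -1.0000]
Step 3: x=[3.3750 6.0000 9.1250] v=[2.7500 -3.5000 1.2500]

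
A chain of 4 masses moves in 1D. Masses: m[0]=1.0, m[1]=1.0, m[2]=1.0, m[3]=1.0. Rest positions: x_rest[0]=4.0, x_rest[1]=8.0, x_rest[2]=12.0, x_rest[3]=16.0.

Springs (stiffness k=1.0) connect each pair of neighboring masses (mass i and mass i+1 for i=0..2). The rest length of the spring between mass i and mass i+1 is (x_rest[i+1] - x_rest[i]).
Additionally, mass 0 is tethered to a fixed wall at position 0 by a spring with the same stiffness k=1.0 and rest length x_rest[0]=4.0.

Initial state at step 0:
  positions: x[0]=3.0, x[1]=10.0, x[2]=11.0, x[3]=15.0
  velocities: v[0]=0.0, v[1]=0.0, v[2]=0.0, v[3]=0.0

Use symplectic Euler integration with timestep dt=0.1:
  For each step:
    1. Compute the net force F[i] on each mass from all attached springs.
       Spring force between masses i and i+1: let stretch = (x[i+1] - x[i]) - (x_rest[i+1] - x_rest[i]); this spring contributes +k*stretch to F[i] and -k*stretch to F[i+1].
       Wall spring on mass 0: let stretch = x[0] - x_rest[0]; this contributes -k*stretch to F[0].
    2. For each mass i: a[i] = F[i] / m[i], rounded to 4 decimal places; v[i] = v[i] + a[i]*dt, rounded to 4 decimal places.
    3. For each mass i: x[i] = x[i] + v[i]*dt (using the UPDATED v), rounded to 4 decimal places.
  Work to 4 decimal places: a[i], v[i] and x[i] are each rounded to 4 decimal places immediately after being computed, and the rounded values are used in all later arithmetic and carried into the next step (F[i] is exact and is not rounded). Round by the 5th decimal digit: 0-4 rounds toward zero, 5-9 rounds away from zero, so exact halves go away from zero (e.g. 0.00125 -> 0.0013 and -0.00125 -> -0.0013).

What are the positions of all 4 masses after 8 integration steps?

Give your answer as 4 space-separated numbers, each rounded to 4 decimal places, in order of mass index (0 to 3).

Step 0: x=[3.0000 10.0000 11.0000 15.0000] v=[0.0000 0.0000 0.0000 0.0000]
Step 1: x=[3.0400 9.9400 11.0300 15.0000] v=[0.4000 -0.6000 0.3000 0.0000]
Step 2: x=[3.1186 9.8219 11.0888 15.0003] v=[0.7860 -1.1810 0.5880 0.0030]
Step 3: x=[3.2331 9.6494 11.1741 15.0015] v=[1.1445 -1.7246 0.8525 0.0119]
Step 4: x=[3.3794 9.4280 11.2824 15.0044] v=[1.4628 -2.2138 1.0828 0.0292]
Step 5: x=[3.5524 9.1647 11.4094 15.0101] v=[1.7297 -2.6332 1.2696 0.0570]
Step 6: x=[3.7460 8.8677 11.5499 15.0198] v=[1.9357 -2.9700 1.4052 0.0969]
Step 7: x=[3.9533 8.5463 11.6983 15.0348] v=[2.0733 -3.2140 1.4840 0.1499]
Step 8: x=[4.1670 8.2105 11.8486 15.0564] v=[2.1373 -3.3581 1.5025 0.2163]

Answer: 4.1670 8.2105 11.8486 15.0564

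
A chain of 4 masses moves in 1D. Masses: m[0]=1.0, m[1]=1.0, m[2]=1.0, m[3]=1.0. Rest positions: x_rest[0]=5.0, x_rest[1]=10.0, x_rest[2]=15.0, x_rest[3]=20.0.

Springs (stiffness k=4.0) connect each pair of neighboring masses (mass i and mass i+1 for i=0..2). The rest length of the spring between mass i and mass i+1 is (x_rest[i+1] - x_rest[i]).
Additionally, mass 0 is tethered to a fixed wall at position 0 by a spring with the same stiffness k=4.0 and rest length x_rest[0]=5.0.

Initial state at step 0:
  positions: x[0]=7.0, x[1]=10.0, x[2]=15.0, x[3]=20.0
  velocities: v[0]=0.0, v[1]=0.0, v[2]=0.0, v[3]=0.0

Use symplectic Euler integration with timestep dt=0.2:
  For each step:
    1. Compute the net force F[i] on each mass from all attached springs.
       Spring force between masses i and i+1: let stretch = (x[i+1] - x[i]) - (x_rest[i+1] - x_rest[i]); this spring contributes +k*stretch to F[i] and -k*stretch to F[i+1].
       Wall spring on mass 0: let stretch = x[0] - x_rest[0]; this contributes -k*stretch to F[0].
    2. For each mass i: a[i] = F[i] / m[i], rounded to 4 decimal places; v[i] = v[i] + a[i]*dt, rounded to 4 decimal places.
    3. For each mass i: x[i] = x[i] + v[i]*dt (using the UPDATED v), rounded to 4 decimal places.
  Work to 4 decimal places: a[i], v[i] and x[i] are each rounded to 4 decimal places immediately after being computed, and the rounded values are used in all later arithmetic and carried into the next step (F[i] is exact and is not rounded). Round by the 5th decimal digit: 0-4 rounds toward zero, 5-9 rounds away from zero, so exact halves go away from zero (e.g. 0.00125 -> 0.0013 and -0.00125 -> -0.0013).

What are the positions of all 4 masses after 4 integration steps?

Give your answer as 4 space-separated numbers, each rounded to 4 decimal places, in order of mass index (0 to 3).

Step 0: x=[7.0000 10.0000 15.0000 20.0000] v=[0.0000 0.0000 0.0000 0.0000]
Step 1: x=[6.3600 10.3200 15.0000 20.0000] v=[-3.2000 1.6000 0.0000 0.0000]
Step 2: x=[5.3360 10.7552 15.0512 20.0000] v=[-5.1200 2.1760 0.2560 0.0000]
Step 3: x=[4.3253 11.0107 15.2068 20.0082] v=[-5.0534 1.2774 0.7782 0.0410]
Step 4: x=[3.6922 10.8679 15.4593 20.0482] v=[-3.1653 -0.7140 1.2624 0.1999]

Answer: 3.6922 10.8679 15.4593 20.0482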